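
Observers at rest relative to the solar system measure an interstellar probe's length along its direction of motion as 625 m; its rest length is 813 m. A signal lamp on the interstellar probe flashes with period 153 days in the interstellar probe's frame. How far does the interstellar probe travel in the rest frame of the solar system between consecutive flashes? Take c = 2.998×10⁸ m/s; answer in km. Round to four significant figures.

3.297×10^12 km

From L = L₀/γ: γ = 813/625 = 1.3008.
β = √(1 − 1/γ²) = 0.63954. Lab-frame period = γτ = 1.3008×153 days = 199.02 days. Distance = βc × γτ = 0.63954 × 2.998×10⁸ m/s × 17195328 s = 3.2969×10^15 m = 3.297×10^12 km.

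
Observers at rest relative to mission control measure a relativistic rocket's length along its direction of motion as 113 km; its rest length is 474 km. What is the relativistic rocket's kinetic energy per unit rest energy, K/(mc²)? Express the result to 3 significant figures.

3.19

Length contraction gives γ = L₀/L = 474/113 = 4.19469.
Since K = (γ−1)mc², K/(mc²) = 4.19469 − 1 = 3.19.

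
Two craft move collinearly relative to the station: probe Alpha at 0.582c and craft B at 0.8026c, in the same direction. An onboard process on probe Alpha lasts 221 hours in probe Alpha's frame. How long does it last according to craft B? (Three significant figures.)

243 hours

Speed of probe Alpha in craft B's frame: u = (v_A − v_B)/(1 − v_A v_B/c²) = (0.582 − 0.8026)/(1 − 0.582×0.8026) = −0.2206/0.5328868 = −0.41397; |u| = 0.41397c.
γ for this relative speed: γ = 1/√(1 − 0.171371) = 1.0986.
Probe Alpha's interval is proper; time dilation gives Δt_B = γΔτ = 1.0986 × 221 hours = 243 hours.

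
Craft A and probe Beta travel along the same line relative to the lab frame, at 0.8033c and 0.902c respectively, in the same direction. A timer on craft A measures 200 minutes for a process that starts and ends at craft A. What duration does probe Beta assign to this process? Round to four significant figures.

The velocity of craft A relative to probe Beta is (0.8033 − 0.902)c / (1 − 0.8033×0.902) = −0.35836c; relative speed 0.35836c.
At |u| = 0.35836c, γ = (1 − 0.128422)^(−1/2) = 1.0711.
The clock on craft A records proper time, so probe Beta measures Δt = γΔτ = 1.0711 × 200 = 214.2 minutes.

214.2 minutes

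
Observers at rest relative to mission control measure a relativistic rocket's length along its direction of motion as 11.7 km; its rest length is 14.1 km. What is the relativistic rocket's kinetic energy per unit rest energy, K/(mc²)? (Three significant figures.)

0.205

γ = L₀/L = 14.1/11.7 = 1.20513.
K/(mc²) = γ − 1 = 1.20513 − 1 = 0.205.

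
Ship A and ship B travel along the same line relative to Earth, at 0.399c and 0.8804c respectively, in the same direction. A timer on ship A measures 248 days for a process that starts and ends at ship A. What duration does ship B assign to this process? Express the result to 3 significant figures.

370 days

The velocity of ship A relative to ship B is (0.399 − 0.8804)c / (1 − 0.399×0.8804) = −0.74208c; relative speed 0.74208c.
At |u| = 0.74208c, γ = (1 − 0.550683)^(−1/2) = 1.4918.
The clock on ship A records proper time, so ship B measures Δt = γΔτ = 1.4918 × 248 = 370 days.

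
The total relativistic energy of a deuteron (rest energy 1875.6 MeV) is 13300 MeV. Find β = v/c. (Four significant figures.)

0.9900

Total energy E = γmc² gives γ = 13300/1875.6 = 7.0911.
Hence β = √(1 − 1/γ²) = √(1 − 0.0198872) = √0.9801128 = 0.9900.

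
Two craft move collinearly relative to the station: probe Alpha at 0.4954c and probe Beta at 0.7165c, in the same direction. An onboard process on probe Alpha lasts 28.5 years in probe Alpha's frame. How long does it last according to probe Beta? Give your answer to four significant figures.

30.34 years

The velocity of probe Alpha relative to probe Beta is (0.4954 − 0.7165)c / (1 − 0.4954×0.7165) = −0.34277c; relative speed 0.34277c.
γ for this relative speed: γ = 1/√(1 − 0.117491) = 1.0645.
The clock on probe Alpha records proper time, so probe Beta measures Δt = γΔτ = 1.0645 × 28.5 = 30.34 years.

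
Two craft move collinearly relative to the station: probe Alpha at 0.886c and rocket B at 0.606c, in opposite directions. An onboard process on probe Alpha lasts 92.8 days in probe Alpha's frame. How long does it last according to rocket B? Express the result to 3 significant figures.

387 days

Speed of probe Alpha in rocket B's frame: u = (v_A + v_B)/(1 + v_A v_B/c²) = (0.886 + 0.606)/(1 + 0.886×0.606) = 1.492/1.536916 = 0.97078; |u| = 0.97078c.
γ for this relative speed: γ = 1/√(1 − 0.942414) = 4.1672.
The clock on probe Alpha records proper time, so rocket B measures Δt = γΔτ = 4.1672 × 92.8 = 387 days.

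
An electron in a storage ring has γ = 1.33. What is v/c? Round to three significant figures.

0.659

β = √(1 − 1/γ²) = √(1 − 1/1.7689) = √0.434677 = 0.659.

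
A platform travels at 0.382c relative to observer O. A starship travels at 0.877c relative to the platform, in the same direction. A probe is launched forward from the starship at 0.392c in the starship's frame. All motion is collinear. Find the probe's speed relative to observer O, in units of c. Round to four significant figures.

0.9747c

First combine the probe and starship (S''→S'): u₁ = (0.392 + 0.877)/(1 + 0.392×0.877) = 1.269/1.343784 = 0.94435.
Then combine with the platform (S'→S): u = (0.94435 + 0.382)/(1 + 0.94435×0.382) = 1.32635/1.3607417 = 0.97473.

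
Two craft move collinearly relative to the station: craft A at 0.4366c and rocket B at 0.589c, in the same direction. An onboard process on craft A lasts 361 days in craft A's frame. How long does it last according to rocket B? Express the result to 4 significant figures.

Speed of craft A in rocket B's frame: u = (v_A − v_B)/(1 − v_A v_B/c²) = (0.4366 − 0.589)/(1 − 0.4366×0.589) = −0.1524/0.7428426 = −0.20516; |u| = 0.20516c.
γ for this relative speed: γ = 1/√(1 − 0.0420906) = 1.0217.
Craft A's interval is proper; time dilation gives Δt_B = γΔτ = 1.0217 × 361 days = 368.8 days.

368.8 days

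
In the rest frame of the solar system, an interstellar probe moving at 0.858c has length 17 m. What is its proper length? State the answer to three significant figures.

33.1 m

Lorentz factor: γ = (1 − 0.736164)^(−1/2) = 1.9469.
Proper length: L₀ = γ·L = 1.9469 × 17 = 33.1 m.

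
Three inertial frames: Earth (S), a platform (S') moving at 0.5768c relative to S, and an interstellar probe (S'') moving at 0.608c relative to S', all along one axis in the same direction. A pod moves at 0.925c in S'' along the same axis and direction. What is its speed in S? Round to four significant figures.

First combine the pod and interstellar probe (S''→S'): u₁ = (0.925 + 0.608)/(1 + 0.925×0.608) = 1.533/1.5624 = 0.98118.
Then combine with the platform (S'→S): u = (0.98118 + 0.5768)/(1 + 0.98118×0.5768) = 1.55798/1.565944624 = 0.99491.

0.9949c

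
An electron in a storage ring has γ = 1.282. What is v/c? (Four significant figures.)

0.6257

β = √(1 − 1/γ²) = √(1 − 1/1.643524) = √0.391551 = 0.6257.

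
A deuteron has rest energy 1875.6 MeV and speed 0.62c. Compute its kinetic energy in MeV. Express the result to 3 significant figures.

With β = 0.62, γ = 1/√(1 − 0.62²) = 1/√0.6156 = 1.27453.
Kinetic energy: K = (γ − 1)mc² = (1.27453 − 1) × 1875.6 MeV = 0.27453 × 1875.6 = 515 MeV.

515 MeV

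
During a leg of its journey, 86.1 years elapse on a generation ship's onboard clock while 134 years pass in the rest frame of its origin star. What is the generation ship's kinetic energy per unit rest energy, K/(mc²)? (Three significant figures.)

The time-dilation ratio gives γ = 134/86.1 = 1.55633.
K/(mc²) = γ − 1 = 1.55633 − 1 = 0.556.

0.556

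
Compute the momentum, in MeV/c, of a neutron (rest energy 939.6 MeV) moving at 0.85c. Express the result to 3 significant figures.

With β = 0.85, γ = 1/√(1 − 0.85²) = 1/√0.2775 = 1.8983.
Momentum: p = γβ·mc = 1.8983 × 0.85 × 939.6 MeV/c = 1520 MeV/c.

1520 MeV/c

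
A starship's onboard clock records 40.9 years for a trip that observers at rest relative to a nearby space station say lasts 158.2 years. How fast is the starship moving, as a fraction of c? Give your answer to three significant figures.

0.966c

γ = Δt/Δτ = 158.2/40.9 = 3.868.
β = √(1 − 1/γ²) = √(1 − 0.0668386) = √0.9331614 = 0.966.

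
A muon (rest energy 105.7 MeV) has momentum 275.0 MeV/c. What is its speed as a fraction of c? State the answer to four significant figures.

βγ = pc/(mc²) = 275.0/105.7 = 2.6017.
Since γ² = 1 + (βγ)² = 7.76884, γ = √7.76884 = 2.78726, and β = (βγ)/γ = 2.6017/2.78726 = 0.9334.

0.9334c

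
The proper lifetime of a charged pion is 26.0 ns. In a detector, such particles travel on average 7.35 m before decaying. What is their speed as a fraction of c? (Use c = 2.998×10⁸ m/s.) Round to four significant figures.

0.6860c

Lab distance = (lab lifetime)·v = γτ·βc, so βγ = d/(cτ) = 7.350/(2.998×10⁸ × 2.600×10^-8) = 0.94294.
With βγ = 0.94294: γ² = 1 + (βγ)² = 1.889136, and β = (βγ)/γ = 0.94294/1.37446 = 0.6860.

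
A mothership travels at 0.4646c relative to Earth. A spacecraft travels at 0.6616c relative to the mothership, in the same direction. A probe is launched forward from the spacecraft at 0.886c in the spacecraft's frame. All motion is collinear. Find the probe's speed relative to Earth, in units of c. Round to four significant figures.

First combine the probe and spacecraft (S''→S'): u₁ = (0.886 + 0.6616)/(1 + 0.886×0.6616) = 1.5476/1.5861776 = 0.97568.
Then combine with the mothership (S'→S): u = (0.97568 + 0.4646)/(1 + 0.97568×0.4646) = 1.44028/1.453300928 = 0.99104.

0.9910c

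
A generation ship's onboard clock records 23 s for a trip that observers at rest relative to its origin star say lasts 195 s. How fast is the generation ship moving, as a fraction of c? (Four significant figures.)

0.9930c

γ = Δt/Δτ = 195/23 = 8.4783.
β = √(1 − 1/γ²) = √(1 − 0.0139118) = √0.9860882 = 0.9930.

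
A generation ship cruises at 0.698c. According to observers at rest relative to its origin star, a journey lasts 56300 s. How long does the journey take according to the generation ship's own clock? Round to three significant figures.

40300 s

β² = 0.487204, so γ = 1/√0.512796 = 1.3965.
The generation ship's clock runs slow as seen from its origin star, so Δτ = Δt/γ = 56300/1.3965 = 40300 s.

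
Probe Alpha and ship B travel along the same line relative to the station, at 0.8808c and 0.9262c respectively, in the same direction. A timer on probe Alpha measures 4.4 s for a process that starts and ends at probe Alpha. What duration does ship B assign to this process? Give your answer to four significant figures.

The velocity of probe Alpha relative to ship B is (0.8808 − 0.9262)c / (1 − 0.8808×0.9262) = −0.24647c; relative speed 0.24647c.
At |u| = 0.24647c, γ = (1 − 0.0607475)^(−1/2) = 1.0318.
Probe Alpha's interval is proper; time dilation gives Δt_B = γΔτ = 1.0318 × 4.4 s = 4.540 s.

4.540 s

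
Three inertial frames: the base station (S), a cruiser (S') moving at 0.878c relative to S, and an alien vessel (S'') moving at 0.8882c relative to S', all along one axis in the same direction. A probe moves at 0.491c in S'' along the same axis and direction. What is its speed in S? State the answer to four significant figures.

0.9974c

Compose velocities in two stages. Stage 1 (into S'): u₁ = (0.491+0.8882)/(1+0.491×0.8882) = 0.96037.
Stage 2 (into S): u = (0.96037+0.878)/(1+0.96037×0.878) = 0.99738, so the speed is 0.9974c.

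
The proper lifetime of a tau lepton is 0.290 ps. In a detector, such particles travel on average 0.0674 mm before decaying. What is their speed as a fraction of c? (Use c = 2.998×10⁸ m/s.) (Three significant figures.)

d = βγcτ ⇒ βγ = d/(cτ) = 6.740×10^-5 m / (8.6942×10^-5 m) = 0.77523.
β = (βγ)/√(1+(βγ)²) = 0.77523/√1.600982 = 0.613.

0.613c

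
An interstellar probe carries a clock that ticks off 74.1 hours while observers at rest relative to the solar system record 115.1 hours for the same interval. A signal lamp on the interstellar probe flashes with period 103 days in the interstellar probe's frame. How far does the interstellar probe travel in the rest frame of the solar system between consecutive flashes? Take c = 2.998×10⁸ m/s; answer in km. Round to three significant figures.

3.17×10^12 km

The time-dilation ratio gives γ = 115.1/74.1 = 1.55331.
β = √(1 − 1/γ²) = 0.76521. Lab-frame period = γτ = 1.55331×103 days = 159.99 days. Distance = βc × γτ = 0.76521 × 2.998×10⁸ m/s × 13823136 s = 3.1712×10^15 m = 3.17×10^12 km.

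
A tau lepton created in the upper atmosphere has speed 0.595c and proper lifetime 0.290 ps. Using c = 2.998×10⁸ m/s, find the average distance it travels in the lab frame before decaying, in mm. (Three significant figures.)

γ = 1/√(1 − β²) = 1/√(1 − 0.354025) = 1/√0.645975 = 1/0.803726 = 1.2442.
Lab-frame lifetime: Δt = γτ = 1.2442 × 0.290 ps = 0.36082 ps.
Distance: d = vΔt = 0.595 × 2.998×10⁸ m/s × 3.6082×10^-13 s = 6.44×10^-5 m = 0.0644 mm.

0.0644 mm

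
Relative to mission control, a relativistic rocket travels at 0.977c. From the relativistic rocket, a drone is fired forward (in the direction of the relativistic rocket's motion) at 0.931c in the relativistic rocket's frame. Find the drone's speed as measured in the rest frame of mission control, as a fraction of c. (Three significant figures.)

0.999c

In units of c, u = (u' + v)/(1 + u'v) with u' = 0.931 and v = 0.977.
Numerator: 0.931 + 0.977 = 1.908. Denominator: 1 + (0.931)(0.977) = 1.909587.
u = 1.908/1.909587 = 0.99917, so the speed is 0.999c.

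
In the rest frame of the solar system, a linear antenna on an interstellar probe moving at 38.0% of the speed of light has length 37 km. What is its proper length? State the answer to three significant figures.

γ = 1/√(1 − β²) = 1/√(1 − 0.1444) = 1/√0.8556 = 1/0.924986 = 1.0811.
Proper length: L₀ = γ·L = 1.0811 × 37 = 40.0 km.

40.0 km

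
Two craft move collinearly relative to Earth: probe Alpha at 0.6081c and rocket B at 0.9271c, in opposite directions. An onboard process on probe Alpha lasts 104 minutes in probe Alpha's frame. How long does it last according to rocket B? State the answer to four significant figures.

546.6 minutes

Transform probe Alpha's velocity into rocket B's frame: (0.6081 + 0.9271)/(1 + 0.6081·0.9271) = 1.5352/1.56376951, so the relative speed is 0.98173c.
At |u| = 0.98173c, γ = (1 − 0.963794)^(−1/2) = 5.2554.
Probe Alpha's interval is proper; time dilation gives Δt_B = γΔτ = 5.2554 × 104 minutes = 546.6 minutes.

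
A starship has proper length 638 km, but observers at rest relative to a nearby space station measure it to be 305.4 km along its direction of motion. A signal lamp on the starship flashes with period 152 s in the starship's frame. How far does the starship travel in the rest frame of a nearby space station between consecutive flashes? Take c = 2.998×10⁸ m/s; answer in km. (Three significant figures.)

8.36×10^7 km

From L = L₀/γ: γ = 638/305.4 = 2.08906.
β = √(1 − 1/γ²) = 0.87799. Lab-frame period = γτ = 2.08906×152 s = 317.54 s. Distance = βc × γτ = 0.87799 × 2.998×10⁸ m/s × 317.54 s = 8.3583×10^10 m = 8.36×10^7 km.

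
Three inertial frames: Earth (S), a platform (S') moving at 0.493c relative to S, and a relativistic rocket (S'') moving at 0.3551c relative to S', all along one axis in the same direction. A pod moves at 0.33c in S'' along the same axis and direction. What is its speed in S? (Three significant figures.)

Apply u = (u'+v)/(1+u'v) twice. Pod in the platform frame: (0.33+0.3551)/(1+0.33·0.3551) = 0.6851/1.117183 = 0.61324c.
That velocity, transformed to the rest frame of Earth: (0.61324+0.493)/(1+0.61324·0.493) = 1.10624/1.30232732 = 0.84943c.

0.849c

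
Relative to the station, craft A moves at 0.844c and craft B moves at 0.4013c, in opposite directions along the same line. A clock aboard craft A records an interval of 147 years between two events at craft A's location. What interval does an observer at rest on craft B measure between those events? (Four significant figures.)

Speed of craft A in craft B's frame: u = (v_A + v_B)/(1 + v_A v_B/c²) = (0.844 + 0.4013)/(1 + 0.844×0.4013) = 1.2453/1.3386972 = 0.93023; |u| = 0.93023c.
At |u| = 0.93023c, γ = (1 − 0.865328)^(−1/2) = 2.725.
Craft A's interval is proper; time dilation gives Δt_B = γΔτ = 2.725 × 147 years = 400.6 years.

400.6 years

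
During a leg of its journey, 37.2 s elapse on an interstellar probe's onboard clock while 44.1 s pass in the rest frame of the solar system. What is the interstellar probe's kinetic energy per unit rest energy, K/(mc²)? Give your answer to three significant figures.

From Δt = γΔτ: γ = 44.1/37.2 = 1.18548.
K/(mc²) = γ − 1 = 1.18548 − 1 = 0.185.

0.185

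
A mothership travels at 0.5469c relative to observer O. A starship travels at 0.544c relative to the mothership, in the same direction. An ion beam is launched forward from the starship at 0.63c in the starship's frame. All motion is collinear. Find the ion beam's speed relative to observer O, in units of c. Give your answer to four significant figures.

Compose velocities in two stages. Stage 1 (into S'): u₁ = (0.63+0.544)/(1+0.63×0.544) = 0.87434.
Stage 2 (into S): u = (0.87434+0.5469)/(1+0.87434×0.5469) = 0.96148, so the speed is 0.9615c.

0.9615c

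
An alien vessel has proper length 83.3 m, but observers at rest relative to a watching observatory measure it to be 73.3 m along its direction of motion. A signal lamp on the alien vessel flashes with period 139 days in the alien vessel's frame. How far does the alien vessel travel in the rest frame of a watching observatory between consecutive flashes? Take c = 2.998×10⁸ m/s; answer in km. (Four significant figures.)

Length contraction gives γ = L₀/L = 83.3/73.3 = 1.13643.
β = √(1 − 1/γ²) = 0.47507. Lab-frame period = γτ = 1.13643×139 days = 157.96 days. Distance = βc × γτ = 0.47507 × 2.998×10⁸ m/s × 13647744 s = 1.9438×10^15 m = 1.944×10^12 km.

1.944×10^12 km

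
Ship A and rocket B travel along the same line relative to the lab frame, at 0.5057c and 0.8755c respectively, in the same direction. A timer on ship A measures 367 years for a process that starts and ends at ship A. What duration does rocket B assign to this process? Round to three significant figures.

The velocity of ship A relative to rocket B is (0.5057 − 0.8755)c / (1 − 0.5057×0.8755) = −0.6636c; relative speed 0.6636c.
At |u| = 0.6636c, γ = (1 − 0.440365)^(−1/2) = 1.3367.
The clock on ship A records proper time, so rocket B measures Δt = γΔτ = 1.3367 × 367 = 491 years.

491 years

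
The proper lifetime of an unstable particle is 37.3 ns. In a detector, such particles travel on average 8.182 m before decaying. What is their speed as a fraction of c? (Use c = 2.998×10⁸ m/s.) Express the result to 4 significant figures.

d = βγcτ ⇒ βγ = d/(cτ) = 8.182 m / (11.18254 m) = 0.73168.
β = (βγ)/√(1+(βγ)²) = 0.73168/√1.535356 = 0.5905.

0.5905c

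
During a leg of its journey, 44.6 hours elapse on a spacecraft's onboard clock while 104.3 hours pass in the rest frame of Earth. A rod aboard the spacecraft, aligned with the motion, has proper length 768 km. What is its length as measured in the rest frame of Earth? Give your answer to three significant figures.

328 km

From Δt = γΔτ: γ = 104.3/44.6 = 2.33857.
L = L₀/γ = 768/2.33857 = 328 km.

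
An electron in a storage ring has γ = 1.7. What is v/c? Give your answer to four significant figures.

β = √(1 − 1/γ²) = √(1 − 1/2.89) = √0.653979 = 0.8087.

0.8087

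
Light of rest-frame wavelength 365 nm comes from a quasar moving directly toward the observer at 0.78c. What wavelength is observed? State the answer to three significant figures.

128 nm

Relativistic Doppler for wavelength: λ_obs = λ_src · √((1−β)/(1+β)).
With β = 0.78: factor = √(0.22/1.78) = 0.35156.
λ_obs = 365 × 0.35156 = 128 nm.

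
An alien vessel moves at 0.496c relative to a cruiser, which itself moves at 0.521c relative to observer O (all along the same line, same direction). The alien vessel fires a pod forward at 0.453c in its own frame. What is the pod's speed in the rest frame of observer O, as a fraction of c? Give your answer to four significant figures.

Apply u = (u'+v)/(1+u'v) twice. Pod in the cruiser frame: (0.453+0.496)/(1+0.453·0.496) = 0.949/1.224688 = 0.77489c.
That velocity, transformed to the rest frame of observer O: (0.77489+0.521)/(1+0.77489·0.521) = 1.29589/1.40371769 = 0.92318c.

0.9232c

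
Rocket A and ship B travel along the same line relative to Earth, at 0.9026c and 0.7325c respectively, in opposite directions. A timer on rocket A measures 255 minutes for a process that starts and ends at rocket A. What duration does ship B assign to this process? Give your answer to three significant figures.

The velocity of rocket A relative to ship B is (0.9026 + 0.7325)c / (1 + 0.9026×0.7325) = 0.98432c; relative speed 0.98432c.
At |u| = 0.98432c, γ = (1 − 0.968886)^(−1/2) = 5.6692.
Rocket A's interval is proper; time dilation gives Δt_B = γΔτ = 5.6692 × 255 minutes = 1450 minutes.

1450 minutes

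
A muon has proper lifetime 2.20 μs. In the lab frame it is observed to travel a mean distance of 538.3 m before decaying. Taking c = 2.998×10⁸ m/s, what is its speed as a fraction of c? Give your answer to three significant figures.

Let x = d/(cτ) = 538.3 m / (2.998×10⁸ m/s × 2.200×10^-6 s) = 0.81615. Since d = βγcτ, x = βγ = β/√(1−β²).
Solving: β² = x²/(1+x²) = 0.666101/1.666101 = 0.399796, so β = 0.632.

0.632c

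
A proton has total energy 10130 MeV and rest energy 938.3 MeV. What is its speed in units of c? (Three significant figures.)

γ = E/(mc²) = 10130/938.3 = 10.796.
β = √(1 − 1/γ²) = √(1 − 0.00857974) = √0.99142026 = 0.996.

0.996c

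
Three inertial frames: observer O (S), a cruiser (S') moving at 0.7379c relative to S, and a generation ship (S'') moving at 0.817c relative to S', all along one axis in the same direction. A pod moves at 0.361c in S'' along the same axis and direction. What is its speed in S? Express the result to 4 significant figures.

Apply u = (u'+v)/(1+u'v) twice. Pod in the cruiser frame: (0.361+0.817)/(1+0.361·0.817) = 1.178/1.294937 = 0.9097c.
That velocity, transformed to the rest frame of observer O: (0.9097+0.7379)/(1+0.9097·0.7379) = 1.6476/1.67126763 = 0.98584c.

0.9858c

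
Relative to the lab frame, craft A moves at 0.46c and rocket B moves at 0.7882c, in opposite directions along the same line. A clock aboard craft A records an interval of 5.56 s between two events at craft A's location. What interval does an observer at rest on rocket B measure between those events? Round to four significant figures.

13.86 s

Transform craft A's velocity into rocket B's frame: (0.46 + 0.7882)/(1 + 0.46·0.7882) = 1.2482/1.362572, so the relative speed is 0.91606c.
γ for this relative speed: γ = 1/√(1 − 0.839166) = 2.4935.
The clock on craft A records proper time, so rocket B measures Δt = γΔτ = 2.4935 × 5.56 = 13.86 s.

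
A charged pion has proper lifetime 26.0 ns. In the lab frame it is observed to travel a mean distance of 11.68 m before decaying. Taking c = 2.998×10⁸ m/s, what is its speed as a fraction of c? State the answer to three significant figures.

0.832c

Lab distance = (lab lifetime)·v = γτ·βc, so βγ = d/(cτ) = 11.68/(2.998×10⁸ × 2.600×10^-8) = 1.4984.
With βγ = 1.4984: γ² = 1 + (βγ)² = 3.2452, and β = (βγ)/γ = 1.4984/1.80144 = 0.832.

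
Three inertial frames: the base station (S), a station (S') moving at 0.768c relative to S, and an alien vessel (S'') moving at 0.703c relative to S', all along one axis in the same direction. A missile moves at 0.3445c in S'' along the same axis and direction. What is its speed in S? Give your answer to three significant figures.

First combine the missile and alien vessel (S''→S'): u₁ = (0.3445 + 0.703)/(1 + 0.3445×0.703) = 1.0475/1.2421835 = 0.84327.
Then combine with the station (S'→S): u = (0.84327 + 0.768)/(1 + 0.84327×0.768) = 1.61127/1.64763136 = 0.97793.

0.978c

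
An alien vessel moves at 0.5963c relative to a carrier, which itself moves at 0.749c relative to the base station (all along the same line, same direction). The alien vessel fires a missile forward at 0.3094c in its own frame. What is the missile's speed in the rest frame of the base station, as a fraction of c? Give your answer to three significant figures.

Apply u = (u'+v)/(1+u'v) twice. Missile in the carrier frame: (0.3094+0.5963)/(1+0.3094·0.5963) = 0.9057/1.18449522 = 0.76463c.
That velocity, transformed to the rest frame of the base station: (0.76463+0.749)/(1+0.76463·0.749) = 1.51363/1.57270787 = 0.96244c.

0.962c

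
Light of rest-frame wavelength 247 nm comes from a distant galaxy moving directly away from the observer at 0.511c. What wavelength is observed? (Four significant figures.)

Relativistic Doppler for wavelength: λ_obs = λ_src · √((1+β)/(1−β)).
With β = 0.511: factor = √(1.511/0.489) = 1.7578.
λ_obs = 247 × 1.7578 = 434.2 nm.

434.2 nm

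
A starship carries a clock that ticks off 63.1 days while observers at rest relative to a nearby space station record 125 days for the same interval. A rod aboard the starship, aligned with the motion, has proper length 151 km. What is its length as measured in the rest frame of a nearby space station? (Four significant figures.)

γ = Δt/Δτ = 125/63.1 = 1.98098.
L = L₀/γ = 151/1.98098 = 76.22 km.

76.22 km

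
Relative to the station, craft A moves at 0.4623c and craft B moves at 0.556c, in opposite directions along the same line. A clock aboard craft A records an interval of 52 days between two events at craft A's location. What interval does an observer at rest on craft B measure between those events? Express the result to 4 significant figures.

88.69 days

Transform craft A's velocity into craft B's frame: (0.4623 + 0.556)/(1 + 0.4623·0.556) = 1.0183/1.2570388, so the relative speed is 0.81008c.
γ for this relative speed: γ = 1/√(1 − 0.65623) = 1.7056.
Craft A's interval is proper; time dilation gives Δt_B = γΔτ = 1.7056 × 52 days = 88.69 days.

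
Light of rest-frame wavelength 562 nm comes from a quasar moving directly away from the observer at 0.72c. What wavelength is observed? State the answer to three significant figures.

1390 nm

Relativistic Doppler for wavelength: λ_obs = λ_src · √((1+β)/(1−β)).
With β = 0.72: factor = √(1.72/0.28) = 2.4785.
λ_obs = 562 × 2.4785 = 1390 nm.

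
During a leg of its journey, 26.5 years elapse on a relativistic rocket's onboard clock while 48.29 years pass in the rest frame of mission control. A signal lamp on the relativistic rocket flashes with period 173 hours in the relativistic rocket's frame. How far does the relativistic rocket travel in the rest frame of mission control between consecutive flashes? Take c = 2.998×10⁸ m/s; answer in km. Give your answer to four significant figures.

The time-dilation ratio gives γ = 48.29/26.5 = 1.82226.
β = √(1 − 1/γ²) = 0.83597. Lab-frame period = γτ = 1.82226×173 hours = 315.25 hours. Distance = βc × γτ = 0.83597 × 2.998×10⁸ m/s × 1134900 s = 2.8443×10^14 m = 2.844×10^11 km.

2.844×10^11 km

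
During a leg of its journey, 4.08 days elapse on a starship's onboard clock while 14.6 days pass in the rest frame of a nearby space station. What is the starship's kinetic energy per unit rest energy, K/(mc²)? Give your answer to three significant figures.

From Δt = γΔτ: γ = 14.6/4.08 = 3.57843.
Since K = (γ−1)mc², K/(mc²) = 3.57843 − 1 = 2.58.

2.58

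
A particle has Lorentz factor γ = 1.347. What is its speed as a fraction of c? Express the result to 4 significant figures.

0.6700c

β = √(1 − 1/γ²) = √(1 − 1/1.814409) = √0.448856 = 0.6700.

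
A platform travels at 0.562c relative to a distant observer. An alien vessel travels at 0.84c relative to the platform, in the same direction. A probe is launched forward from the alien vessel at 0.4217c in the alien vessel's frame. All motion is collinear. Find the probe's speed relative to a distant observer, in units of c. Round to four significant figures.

0.9804c

Apply u = (u'+v)/(1+u'v) twice. Probe in the platform frame: (0.4217+0.84)/(1+0.4217·0.84) = 1.2617/1.354228 = 0.93167c.
That velocity, transformed to the rest frame of a distant observer: (0.93167+0.562)/(1+0.93167·0.562) = 1.49367/1.52359854 = 0.98036c.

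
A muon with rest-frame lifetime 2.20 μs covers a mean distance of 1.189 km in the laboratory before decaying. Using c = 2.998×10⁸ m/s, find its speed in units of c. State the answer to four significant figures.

0.8745c

Let x = d/(cτ) = 1189 m / (2.998×10⁸ m/s × 2.200×10^-6 s) = 1.8027. Since d = βγcτ, x = βγ = β/√(1−β²).
Solving: β² = x²/(1+x²) = 3.24973/4.24973 = 0.764691, so β = 0.8745.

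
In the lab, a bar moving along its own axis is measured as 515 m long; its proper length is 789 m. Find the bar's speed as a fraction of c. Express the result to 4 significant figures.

Length contraction gives γ = L₀/L = 789/515 = 1.532.
β = √(1 − 1/γ²) = √0.573929 = 0.7576.

0.7576c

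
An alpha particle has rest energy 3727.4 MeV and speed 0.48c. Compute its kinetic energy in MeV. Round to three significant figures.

With β = 0.48, γ = 1/√(1 − 0.48²) = 1/√0.7696 = 1.1399.
Kinetic energy: K = (γ − 1)mc² = (1.1399 − 1) × 3727.4 MeV = 0.1399 × 3727.4 = 521 MeV.

521 MeV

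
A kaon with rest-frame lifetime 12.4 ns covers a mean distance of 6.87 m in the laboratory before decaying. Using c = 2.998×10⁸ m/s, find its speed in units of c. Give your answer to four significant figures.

0.8795c

Lab distance = (lab lifetime)·v = γτ·βc, so βγ = d/(cτ) = 6.870/(2.998×10⁸ × 1.240×10^-8) = 1.848.
With βγ = 1.848: γ² = 1 + (βγ)² = 4.4151, and β = (βγ)/γ = 1.848/2.10121 = 0.8795.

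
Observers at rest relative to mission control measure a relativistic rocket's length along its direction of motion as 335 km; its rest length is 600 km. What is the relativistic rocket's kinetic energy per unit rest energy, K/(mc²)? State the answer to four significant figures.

0.7910

From L = L₀/γ: γ = 600/335 = 1.79104.
Since K = (γ−1)mc², K/(mc²) = 1.79104 − 1 = 0.7910.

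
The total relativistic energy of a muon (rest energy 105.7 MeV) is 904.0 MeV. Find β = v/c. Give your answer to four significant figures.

γ = E/(mc²) = 904.0/105.7 = 8.5525.
β = √(1 − 1/γ²) = √(1 − 0.0136714) = √0.9863286 = 0.9931.

0.9931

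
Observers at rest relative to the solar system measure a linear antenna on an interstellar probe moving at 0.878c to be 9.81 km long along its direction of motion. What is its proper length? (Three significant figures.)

20.5 km

Lorentz factor: γ = (1 − 0.770884)^(−1/2) = 2.0892.
Proper length: L₀ = γ·L = 2.0892 × 9.81 = 20.5 km.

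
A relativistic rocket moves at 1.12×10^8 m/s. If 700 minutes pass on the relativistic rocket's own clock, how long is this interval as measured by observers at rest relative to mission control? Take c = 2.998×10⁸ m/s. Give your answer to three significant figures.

β = v/c = (1.12×10^8 m/s)/(2.998×10⁸ m/s) = 0.373582.
Lorentz factor: γ = (1 − 0.1395635)^(−1/2) = 1.0781.
The onboard clock measures proper time, so the interval in the rest frame of mission control is dilated: Δt = γ·Δτ = 1.0781 × 700 minutes = 755 minutes.

755 minutes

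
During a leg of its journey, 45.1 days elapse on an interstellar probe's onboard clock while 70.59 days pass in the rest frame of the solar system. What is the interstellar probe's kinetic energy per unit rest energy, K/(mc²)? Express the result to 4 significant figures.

γ = Δt/Δτ = 70.59/45.1 = 1.56519.
K/(mc²) = γ − 1 = 1.56519 − 1 = 0.5652.

0.5652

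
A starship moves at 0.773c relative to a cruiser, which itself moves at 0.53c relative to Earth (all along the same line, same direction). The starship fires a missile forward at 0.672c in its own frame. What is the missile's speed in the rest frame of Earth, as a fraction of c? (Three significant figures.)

0.985c

Apply u = (u'+v)/(1+u'v) twice. Missile in the cruiser frame: (0.672+0.773)/(1+0.672·0.773) = 1.445/1.519456 = 0.951c.
That velocity, transformed to the rest frame of Earth: (0.951+0.53)/(1+0.951·0.53) = 1.481/1.50403 = 0.98469c.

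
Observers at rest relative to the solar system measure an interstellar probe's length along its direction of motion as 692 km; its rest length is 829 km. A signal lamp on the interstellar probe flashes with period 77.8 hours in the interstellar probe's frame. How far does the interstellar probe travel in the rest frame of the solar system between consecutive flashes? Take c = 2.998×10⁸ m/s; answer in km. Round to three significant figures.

Length contraction gives γ = L₀/L = 829/692 = 1.19798.
β = √(1 − 1/γ²) = 0.55065. Lab-frame period = γτ = 1.19798×77.8 hours = 93.203 hours. Distance = βc × γτ = 0.55065 × 2.998×10⁸ m/s × 335530.8 s = 5.5391×10^13 m = 5.54×10^10 km.

5.54×10^10 km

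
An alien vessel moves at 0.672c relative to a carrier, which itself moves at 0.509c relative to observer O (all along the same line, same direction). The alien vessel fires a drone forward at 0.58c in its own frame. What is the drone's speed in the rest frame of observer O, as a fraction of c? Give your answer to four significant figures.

Compose velocities in two stages. Stage 1 (into S'): u₁ = (0.58+0.672)/(1+0.58×0.672) = 0.90087.
Stage 2 (into S): u = (0.90087+0.509)/(1+0.90087×0.509) = 0.96663, so the speed is 0.9666c.

0.9666c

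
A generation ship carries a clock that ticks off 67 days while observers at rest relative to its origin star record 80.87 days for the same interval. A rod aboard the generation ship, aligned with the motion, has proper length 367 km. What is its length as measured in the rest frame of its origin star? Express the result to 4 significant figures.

304.1 km

The time-dilation ratio gives γ = 80.87/67 = 1.20701.
L = L₀/γ = 367/1.20701 = 304.1 km.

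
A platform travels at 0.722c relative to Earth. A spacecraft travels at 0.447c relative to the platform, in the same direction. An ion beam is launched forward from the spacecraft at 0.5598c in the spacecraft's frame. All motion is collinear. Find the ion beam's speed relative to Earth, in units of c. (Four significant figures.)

0.9658c

Compose velocities in two stages. Stage 1 (into S'): u₁ = (0.5598+0.447)/(1+0.5598×0.447) = 0.80529.
Stage 2 (into S): u = (0.80529+0.722)/(1+0.80529×0.722) = 0.96577, so the speed is 0.9658c.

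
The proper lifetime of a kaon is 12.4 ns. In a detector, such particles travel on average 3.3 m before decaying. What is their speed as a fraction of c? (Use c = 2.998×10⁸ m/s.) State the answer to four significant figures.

Lab distance = (lab lifetime)·v = γτ·βc, so βγ = d/(cτ) = 3.300/(2.998×10⁸ × 1.240×10^-8) = 0.88769.
With βγ = 0.88769: γ² = 1 + (βγ)² = 1.787994, and β = (βγ)/γ = 0.88769/1.33716 = 0.6639.

0.6639c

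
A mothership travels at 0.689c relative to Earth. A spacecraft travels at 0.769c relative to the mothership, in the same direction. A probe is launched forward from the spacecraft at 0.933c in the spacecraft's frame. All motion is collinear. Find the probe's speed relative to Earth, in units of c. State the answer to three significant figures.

0.998c

Compose velocities in two stages. Stage 1 (into S'): u₁ = (0.933+0.769)/(1+0.933×0.769) = 0.99099.
Stage 2 (into S): u = (0.99099+0.689)/(1+0.99099×0.689) = 0.99833, so the speed is 0.998c.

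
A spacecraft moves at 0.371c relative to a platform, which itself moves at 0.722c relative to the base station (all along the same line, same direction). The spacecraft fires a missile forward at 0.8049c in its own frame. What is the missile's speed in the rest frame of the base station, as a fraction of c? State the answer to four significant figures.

0.9841c

Compose velocities in two stages. Stage 1 (into S'): u₁ = (0.8049+0.371)/(1+0.8049×0.371) = 0.9055.
Stage 2 (into S): u = (0.9055+0.722)/(1+0.9055×0.722) = 0.98411, so the speed is 0.9841c.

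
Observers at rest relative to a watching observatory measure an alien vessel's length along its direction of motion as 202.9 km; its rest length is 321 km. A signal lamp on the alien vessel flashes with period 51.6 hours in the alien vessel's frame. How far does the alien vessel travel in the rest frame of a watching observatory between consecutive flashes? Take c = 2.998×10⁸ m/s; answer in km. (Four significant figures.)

6.827×10^10 km

γ = L₀/L = 321/202.9 = 1.58206.
β = √(1 − 1/γ²) = 0.7749. Lab-frame period = γτ = 1.58206×51.6 hours = 81.634 hours. Distance = βc × γτ = 0.7749 × 2.998×10⁸ m/s × 293882.4 s = 6.8273×10^13 m = 6.827×10^10 km.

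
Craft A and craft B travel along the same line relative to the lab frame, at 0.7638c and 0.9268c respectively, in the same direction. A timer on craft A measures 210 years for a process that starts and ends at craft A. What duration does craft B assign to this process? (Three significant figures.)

253 years

Transform craft A's velocity into craft B's frame: (0.7638 − 0.9268)/(1 − 0.7638·0.9268) = −0.163/0.29211016, so the relative speed is 0.55801c.
At |u| = 0.55801c, γ = (1 − 0.311375)^(−1/2) = 1.2051.
The clock on craft A records proper time, so craft B measures Δt = γΔτ = 1.2051 × 210 = 253 years.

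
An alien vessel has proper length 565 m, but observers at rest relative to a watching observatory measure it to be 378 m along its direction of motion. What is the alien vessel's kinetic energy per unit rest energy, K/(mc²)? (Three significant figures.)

0.495

Length contraction gives γ = L₀/L = 565/378 = 1.49471.
K/(mc²) = γ − 1 = 1.49471 − 1 = 0.495.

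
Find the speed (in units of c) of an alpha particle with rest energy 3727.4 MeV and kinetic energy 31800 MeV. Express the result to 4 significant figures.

γ = 1 + K/(mc²) = 1 + 31800/3727.4 = 9.5314.
β = √(1 − 1/γ²) = √(1 − 0.0110074) = √0.9889926 = 0.9945.

0.9945c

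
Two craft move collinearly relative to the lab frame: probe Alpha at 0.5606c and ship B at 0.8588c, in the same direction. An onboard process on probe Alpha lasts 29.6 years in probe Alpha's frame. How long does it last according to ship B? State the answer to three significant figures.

Speed of probe Alpha in ship B's frame: u = (v_A − v_B)/(1 − v_A v_B/c²) = (0.5606 − 0.8588)/(1 − 0.5606×0.8588) = −0.2982/0.51855672 = −0.57506; |u| = 0.57506c.
γ for this relative speed: γ = 1/√(1 − 0.330694) = 1.2223.
The clock on probe Alpha records proper time, so ship B measures Δt = γΔτ = 1.2223 × 29.6 = 36.2 years.

36.2 years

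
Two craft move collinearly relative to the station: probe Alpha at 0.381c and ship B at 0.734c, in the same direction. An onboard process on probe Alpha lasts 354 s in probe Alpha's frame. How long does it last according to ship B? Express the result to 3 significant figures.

Transform probe Alpha's velocity into ship B's frame: (0.381 − 0.734)/(1 − 0.381·0.734) = −0.353/0.720346, so the relative speed is 0.49004c.
At |u| = 0.49004c, γ = (1 − 0.240139)^(−1/2) = 1.1472.
The clock on probe Alpha records proper time, so ship B measures Δt = γΔτ = 1.1472 × 354 = 406 s.

406 s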